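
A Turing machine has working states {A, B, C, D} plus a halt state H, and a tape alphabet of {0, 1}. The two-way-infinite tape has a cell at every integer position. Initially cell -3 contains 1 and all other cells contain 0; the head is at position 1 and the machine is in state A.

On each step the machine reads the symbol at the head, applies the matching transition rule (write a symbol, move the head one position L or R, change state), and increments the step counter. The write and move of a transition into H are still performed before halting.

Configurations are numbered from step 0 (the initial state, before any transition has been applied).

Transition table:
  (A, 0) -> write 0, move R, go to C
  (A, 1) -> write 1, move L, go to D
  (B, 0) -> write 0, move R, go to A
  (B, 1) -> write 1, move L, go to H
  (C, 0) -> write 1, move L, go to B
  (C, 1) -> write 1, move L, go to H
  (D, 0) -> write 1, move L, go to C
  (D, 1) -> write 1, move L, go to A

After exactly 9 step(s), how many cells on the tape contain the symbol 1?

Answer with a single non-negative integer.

Step 1: in state A at pos 1, read 0 -> (A,0)->write 0,move R,goto C. Now: state=C, head=2, tape[-4..3]=01000000 (head:       ^)
Step 2: in state C at pos 2, read 0 -> (C,0)->write 1,move L,goto B. Now: state=B, head=1, tape[-4..3]=01000010 (head:      ^)
Step 3: in state B at pos 1, read 0 -> (B,0)->write 0,move R,goto A. Now: state=A, head=2, tape[-4..3]=01000010 (head:       ^)
Step 4: in state A at pos 2, read 1 -> (A,1)->write 1,move L,goto D. Now: state=D, head=1, tape[-4..3]=01000010 (head:      ^)
Step 5: in state D at pos 1, read 0 -> (D,0)->write 1,move L,goto C. Now: state=C, head=0, tape[-4..3]=01000110 (head:     ^)
Step 6: in state C at pos 0, read 0 -> (C,0)->write 1,move L,goto B. Now: state=B, head=-1, tape[-4..3]=01001110 (head:    ^)
Step 7: in state B at pos -1, read 0 -> (B,0)->write 0,move R,goto A. Now: state=A, head=0, tape[-4..3]=01001110 (head:     ^)
Step 8: in state A at pos 0, read 1 -> (A,1)->write 1,move L,goto D. Now: state=D, head=-1, tape[-4..3]=01001110 (head:    ^)
Step 9: in state D at pos -1, read 0 -> (D,0)->write 1,move L,goto C. Now: state=C, head=-2, tape[-4..3]=01011110 (head:   ^)
Cells containing 1 after step 9: {-3, -1, 0, 1, 2} -> 5 cell(s)

Answer: 5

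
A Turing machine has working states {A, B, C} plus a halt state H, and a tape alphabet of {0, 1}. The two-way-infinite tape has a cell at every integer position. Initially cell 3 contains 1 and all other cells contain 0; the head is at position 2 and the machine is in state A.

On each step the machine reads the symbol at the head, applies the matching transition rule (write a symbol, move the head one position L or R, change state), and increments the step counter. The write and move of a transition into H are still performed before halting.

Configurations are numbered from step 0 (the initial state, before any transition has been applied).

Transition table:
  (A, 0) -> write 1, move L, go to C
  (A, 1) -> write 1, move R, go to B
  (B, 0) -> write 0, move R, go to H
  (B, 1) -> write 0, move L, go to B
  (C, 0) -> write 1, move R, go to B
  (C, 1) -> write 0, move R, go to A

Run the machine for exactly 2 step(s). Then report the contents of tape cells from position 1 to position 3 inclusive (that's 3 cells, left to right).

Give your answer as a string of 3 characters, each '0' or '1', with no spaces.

Answer: 111

Derivation:
Step 1: in state A at pos 2, read 0 -> (A,0)->write 1,move L,goto C. Now: state=C, head=1, tape[0..4]=00110 (head:  ^)
Step 2: in state C at pos 1, read 0 -> (C,0)->write 1,move R,goto B. Now: state=B, head=2, tape[0..4]=01110 (head:   ^)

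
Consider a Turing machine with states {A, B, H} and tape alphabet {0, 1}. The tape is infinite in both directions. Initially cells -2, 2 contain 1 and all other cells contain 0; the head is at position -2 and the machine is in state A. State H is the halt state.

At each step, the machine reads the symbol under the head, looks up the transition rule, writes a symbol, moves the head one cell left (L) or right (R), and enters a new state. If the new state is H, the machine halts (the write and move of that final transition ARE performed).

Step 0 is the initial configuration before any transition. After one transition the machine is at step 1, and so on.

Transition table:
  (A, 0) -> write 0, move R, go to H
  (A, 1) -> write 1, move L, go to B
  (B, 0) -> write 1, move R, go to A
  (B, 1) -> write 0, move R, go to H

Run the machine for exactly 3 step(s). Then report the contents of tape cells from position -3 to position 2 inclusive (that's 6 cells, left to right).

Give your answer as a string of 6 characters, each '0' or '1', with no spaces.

Step 1: in state A at pos -2, read 1 -> (A,1)->write 1,move L,goto B. Now: state=B, head=-3, tape[-4..3]=00100010 (head:  ^)
Step 2: in state B at pos -3, read 0 -> (B,0)->write 1,move R,goto A. Now: state=A, head=-2, tape[-4..3]=01100010 (head:   ^)
Step 3: in state A at pos -2, read 1 -> (A,1)->write 1,move L,goto B. Now: state=B, head=-3, tape[-4..3]=01100010 (head:  ^)

Answer: 110001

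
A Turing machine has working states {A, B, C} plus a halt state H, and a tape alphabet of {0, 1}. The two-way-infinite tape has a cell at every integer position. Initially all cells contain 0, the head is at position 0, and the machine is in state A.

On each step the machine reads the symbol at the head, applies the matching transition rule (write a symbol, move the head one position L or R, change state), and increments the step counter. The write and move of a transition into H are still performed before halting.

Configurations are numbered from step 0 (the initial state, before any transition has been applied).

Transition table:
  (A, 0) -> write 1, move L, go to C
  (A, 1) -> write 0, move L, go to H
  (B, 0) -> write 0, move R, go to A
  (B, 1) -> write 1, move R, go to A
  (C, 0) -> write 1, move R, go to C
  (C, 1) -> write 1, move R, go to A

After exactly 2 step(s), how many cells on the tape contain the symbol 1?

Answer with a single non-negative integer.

Answer: 2

Derivation:
Step 1: in state A at pos 0, read 0 -> (A,0)->write 1,move L,goto C. Now: state=C, head=-1, tape[-2..1]=0010 (head:  ^)
Step 2: in state C at pos -1, read 0 -> (C,0)->write 1,move R,goto C. Now: state=C, head=0, tape[-2..1]=0110 (head:   ^)
Cells containing 1 after step 2: {-1, 0} -> 2 cell(s)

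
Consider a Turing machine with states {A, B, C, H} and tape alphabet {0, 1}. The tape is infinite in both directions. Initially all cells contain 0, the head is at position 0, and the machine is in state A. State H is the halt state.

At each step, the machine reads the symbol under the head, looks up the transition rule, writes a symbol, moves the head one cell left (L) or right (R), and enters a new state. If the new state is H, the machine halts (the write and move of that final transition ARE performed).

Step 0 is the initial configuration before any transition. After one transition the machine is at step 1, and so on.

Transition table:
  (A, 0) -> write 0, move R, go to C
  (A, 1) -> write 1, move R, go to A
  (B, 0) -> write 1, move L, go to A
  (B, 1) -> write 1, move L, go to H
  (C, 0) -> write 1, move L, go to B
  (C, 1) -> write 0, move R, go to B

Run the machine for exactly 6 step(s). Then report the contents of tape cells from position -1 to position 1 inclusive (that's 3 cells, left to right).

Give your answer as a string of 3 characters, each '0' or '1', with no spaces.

Answer: 001

Derivation:
Step 1: in state A at pos 0, read 0 -> (A,0)->write 0,move R,goto C. Now: state=C, head=1, tape[-1..2]=0000 (head:   ^)
Step 2: in state C at pos 1, read 0 -> (C,0)->write 1,move L,goto B. Now: state=B, head=0, tape[-1..2]=0010 (head:  ^)
Step 3: in state B at pos 0, read 0 -> (B,0)->write 1,move L,goto A. Now: state=A, head=-1, tape[-2..2]=00110 (head:  ^)
Step 4: in state A at pos -1, read 0 -> (A,0)->write 0,move R,goto C. Now: state=C, head=0, tape[-2..2]=00110 (head:   ^)
Step 5: in state C at pos 0, read 1 -> (C,1)->write 0,move R,goto B. Now: state=B, head=1, tape[-2..2]=00010 (head:    ^)
Step 6: in state B at pos 1, read 1 -> (B,1)->write 1,move L,goto H. Now: state=H, head=0, tape[-2..2]=00010 (head:   ^)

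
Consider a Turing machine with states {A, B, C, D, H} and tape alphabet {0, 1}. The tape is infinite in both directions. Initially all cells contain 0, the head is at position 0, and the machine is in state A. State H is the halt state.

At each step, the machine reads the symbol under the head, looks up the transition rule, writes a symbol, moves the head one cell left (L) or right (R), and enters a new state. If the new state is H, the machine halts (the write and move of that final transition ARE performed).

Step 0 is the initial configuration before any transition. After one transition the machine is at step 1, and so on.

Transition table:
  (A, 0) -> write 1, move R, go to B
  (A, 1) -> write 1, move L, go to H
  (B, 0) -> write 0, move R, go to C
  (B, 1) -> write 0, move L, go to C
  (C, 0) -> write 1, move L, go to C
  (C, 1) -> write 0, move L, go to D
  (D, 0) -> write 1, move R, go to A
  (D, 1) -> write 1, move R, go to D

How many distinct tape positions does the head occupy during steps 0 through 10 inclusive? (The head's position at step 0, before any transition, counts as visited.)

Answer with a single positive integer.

Answer: 4

Derivation:
Step 1: in state A at pos 0, read 0 -> (A,0)->write 1,move R,goto B. Now: state=B, head=1, tape[-1..2]=0100 (head:   ^)
Step 2: in state B at pos 1, read 0 -> (B,0)->write 0,move R,goto C. Now: state=C, head=2, tape[-1..3]=01000 (head:    ^)
Step 3: in state C at pos 2, read 0 -> (C,0)->write 1,move L,goto C. Now: state=C, head=1, tape[-1..3]=01010 (head:   ^)
Step 4: in state C at pos 1, read 0 -> (C,0)->write 1,move L,goto C. Now: state=C, head=0, tape[-1..3]=01110 (head:  ^)
Step 5: in state C at pos 0, read 1 -> (C,1)->write 0,move L,goto D. Now: state=D, head=-1, tape[-2..3]=000110 (head:  ^)
Step 6: in state D at pos -1, read 0 -> (D,0)->write 1,move R,goto A. Now: state=A, head=0, tape[-2..3]=010110 (head:   ^)
Step 7: in state A at pos 0, read 0 -> (A,0)->write 1,move R,goto B. Now: state=B, head=1, tape[-2..3]=011110 (head:    ^)
Step 8: in state B at pos 1, read 1 -> (B,1)->write 0,move L,goto C. Now: state=C, head=0, tape[-2..3]=011010 (head:   ^)
Step 9: in state C at pos 0, read 1 -> (C,1)->write 0,move L,goto D. Now: state=D, head=-1, tape[-2..3]=010010 (head:  ^)
Step 10: in state D at pos -1, read 1 -> (D,1)->write 1,move R,goto D. Now: state=D, head=0, tape[-2..3]=010010 (head:   ^)
Head positions at steps 0..10: starting at 0, distinct positions visited = {-1, 0, 1, 2} -> 4 position(s)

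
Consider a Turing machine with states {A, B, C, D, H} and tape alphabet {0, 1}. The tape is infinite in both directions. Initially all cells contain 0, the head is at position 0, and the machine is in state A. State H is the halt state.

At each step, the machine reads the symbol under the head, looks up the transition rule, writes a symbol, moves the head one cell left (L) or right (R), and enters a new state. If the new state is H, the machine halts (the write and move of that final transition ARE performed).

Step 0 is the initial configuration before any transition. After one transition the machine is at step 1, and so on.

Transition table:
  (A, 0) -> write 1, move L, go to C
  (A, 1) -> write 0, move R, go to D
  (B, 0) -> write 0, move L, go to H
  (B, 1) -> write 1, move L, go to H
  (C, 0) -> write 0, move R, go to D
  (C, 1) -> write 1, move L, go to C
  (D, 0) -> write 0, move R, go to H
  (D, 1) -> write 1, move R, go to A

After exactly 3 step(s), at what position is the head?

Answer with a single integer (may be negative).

Step 1: in state A at pos 0, read 0 -> (A,0)->write 1,move L,goto C. Now: state=C, head=-1, tape[-2..1]=0010 (head:  ^)
Step 2: in state C at pos -1, read 0 -> (C,0)->write 0,move R,goto D. Now: state=D, head=0, tape[-2..1]=0010 (head:   ^)
Step 3: in state D at pos 0, read 1 -> (D,1)->write 1,move R,goto A. Now: state=A, head=1, tape[-2..2]=00100 (head:    ^)

Answer: 1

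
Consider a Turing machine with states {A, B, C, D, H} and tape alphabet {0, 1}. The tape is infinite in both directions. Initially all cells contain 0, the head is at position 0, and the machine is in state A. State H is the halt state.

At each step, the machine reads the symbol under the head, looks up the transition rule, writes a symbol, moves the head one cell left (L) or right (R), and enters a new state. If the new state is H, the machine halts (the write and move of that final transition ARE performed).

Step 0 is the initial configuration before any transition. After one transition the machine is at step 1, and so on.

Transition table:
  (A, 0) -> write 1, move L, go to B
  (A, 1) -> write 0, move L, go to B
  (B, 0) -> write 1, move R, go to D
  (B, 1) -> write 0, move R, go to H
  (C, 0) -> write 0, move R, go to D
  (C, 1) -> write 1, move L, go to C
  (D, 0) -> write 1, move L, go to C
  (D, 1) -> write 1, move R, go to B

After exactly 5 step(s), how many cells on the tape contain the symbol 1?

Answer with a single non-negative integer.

Answer: 4

Derivation:
Step 1: in state A at pos 0, read 0 -> (A,0)->write 1,move L,goto B. Now: state=B, head=-1, tape[-2..1]=0010 (head:  ^)
Step 2: in state B at pos -1, read 0 -> (B,0)->write 1,move R,goto D. Now: state=D, head=0, tape[-2..1]=0110 (head:   ^)
Step 3: in state D at pos 0, read 1 -> (D,1)->write 1,move R,goto B. Now: state=B, head=1, tape[-2..2]=01100 (head:    ^)
Step 4: in state B at pos 1, read 0 -> (B,0)->write 1,move R,goto D. Now: state=D, head=2, tape[-2..3]=011100 (head:     ^)
Step 5: in state D at pos 2, read 0 -> (D,0)->write 1,move L,goto C. Now: state=C, head=1, tape[-2..3]=011110 (head:    ^)
Cells containing 1 after step 5: {-1, 0, 1, 2} -> 4 cell(s)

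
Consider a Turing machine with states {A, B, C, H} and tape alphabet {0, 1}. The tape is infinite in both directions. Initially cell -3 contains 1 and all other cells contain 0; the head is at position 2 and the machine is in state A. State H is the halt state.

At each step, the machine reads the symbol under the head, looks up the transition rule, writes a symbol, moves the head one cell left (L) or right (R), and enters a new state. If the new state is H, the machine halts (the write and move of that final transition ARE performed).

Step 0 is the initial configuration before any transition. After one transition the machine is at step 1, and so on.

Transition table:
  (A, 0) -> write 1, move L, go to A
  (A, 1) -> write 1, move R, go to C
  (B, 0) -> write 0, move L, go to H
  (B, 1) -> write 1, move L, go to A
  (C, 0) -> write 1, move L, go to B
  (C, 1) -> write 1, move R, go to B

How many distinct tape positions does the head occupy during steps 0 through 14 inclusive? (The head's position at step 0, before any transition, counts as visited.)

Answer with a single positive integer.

Answer: 6

Derivation:
Step 1: in state A at pos 2, read 0 -> (A,0)->write 1,move L,goto A. Now: state=A, head=1, tape[-4..3]=01000010 (head:      ^)
Step 2: in state A at pos 1, read 0 -> (A,0)->write 1,move L,goto A. Now: state=A, head=0, tape[-4..3]=01000110 (head:     ^)
Step 3: in state A at pos 0, read 0 -> (A,0)->write 1,move L,goto A. Now: state=A, head=-1, tape[-4..3]=01001110 (head:    ^)
Step 4: in state A at pos -1, read 0 -> (A,0)->write 1,move L,goto A. Now: state=A, head=-2, tape[-4..3]=01011110 (head:   ^)
Step 5: in state A at pos -2, read 0 -> (A,0)->write 1,move L,goto A. Now: state=A, head=-3, tape[-4..3]=01111110 (head:  ^)
Step 6: in state A at pos -3, read 1 -> (A,1)->write 1,move R,goto C. Now: state=C, head=-2, tape[-4..3]=01111110 (head:   ^)
Step 7: in state C at pos -2, read 1 -> (C,1)->write 1,move R,goto B. Now: state=B, head=-1, tape[-4..3]=01111110 (head:    ^)
Step 8: in state B at pos -1, read 1 -> (B,1)->write 1,move L,goto A. Now: state=A, head=-2, tape[-4..3]=01111110 (head:   ^)
Step 9: in state A at pos -2, read 1 -> (A,1)->write 1,move R,goto C. Now: state=C, head=-1, tape[-4..3]=01111110 (head:    ^)
Step 10: in state C at pos -1, read 1 -> (C,1)->write 1,move R,goto B. Now: state=B, head=0, tape[-4..3]=01111110 (head:     ^)
Step 11: in state B at pos 0, read 1 -> (B,1)->write 1,move L,goto A. Now: state=A, head=-1, tape[-4..3]=01111110 (head:    ^)
Step 12: in state A at pos -1, read 1 -> (A,1)->write 1,move R,goto C. Now: state=C, head=0, tape[-4..3]=01111110 (head:     ^)
Step 13: in state C at pos 0, read 1 -> (C,1)->write 1,move R,goto B. Now: state=B, head=1, tape[-4..3]=01111110 (head:      ^)
Step 14: in state B at pos 1, read 1 -> (B,1)->write 1,move L,goto A. Now: state=A, head=0, tape[-4..3]=01111110 (head:     ^)
Head positions at steps 0..14: starting at 2, distinct positions visited = {-3, -2, -1, 0, 1, 2} -> 6 position(s)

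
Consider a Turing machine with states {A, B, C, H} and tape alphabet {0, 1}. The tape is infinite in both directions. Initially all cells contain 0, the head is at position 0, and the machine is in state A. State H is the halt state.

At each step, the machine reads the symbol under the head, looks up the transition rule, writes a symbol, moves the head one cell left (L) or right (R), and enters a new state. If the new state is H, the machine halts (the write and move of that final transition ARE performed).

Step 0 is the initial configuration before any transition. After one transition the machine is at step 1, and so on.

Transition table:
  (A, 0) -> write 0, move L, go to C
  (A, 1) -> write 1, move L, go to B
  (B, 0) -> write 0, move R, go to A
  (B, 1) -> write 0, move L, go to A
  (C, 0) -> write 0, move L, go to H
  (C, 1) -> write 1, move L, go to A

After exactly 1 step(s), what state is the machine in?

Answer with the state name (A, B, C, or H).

Step 1: in state A at pos 0, read 0 -> (A,0)->write 0,move L,goto C. Now: state=C, head=-1, tape[-2..1]=0000 (head:  ^)

Answer: C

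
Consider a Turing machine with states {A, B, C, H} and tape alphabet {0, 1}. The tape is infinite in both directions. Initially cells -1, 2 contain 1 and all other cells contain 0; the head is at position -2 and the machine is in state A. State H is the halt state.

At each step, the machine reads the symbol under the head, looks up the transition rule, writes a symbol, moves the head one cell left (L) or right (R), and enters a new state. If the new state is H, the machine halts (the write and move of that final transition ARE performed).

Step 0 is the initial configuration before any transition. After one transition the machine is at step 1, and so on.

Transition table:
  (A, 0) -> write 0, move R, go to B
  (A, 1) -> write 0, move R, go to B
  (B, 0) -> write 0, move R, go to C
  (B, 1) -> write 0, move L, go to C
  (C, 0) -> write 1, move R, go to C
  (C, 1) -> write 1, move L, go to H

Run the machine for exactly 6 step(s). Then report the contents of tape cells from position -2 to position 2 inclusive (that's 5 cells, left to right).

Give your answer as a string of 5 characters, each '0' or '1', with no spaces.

Answer: 11111

Derivation:
Step 1: in state A at pos -2, read 0 -> (A,0)->write 0,move R,goto B. Now: state=B, head=-1, tape[-3..3]=0010010 (head:   ^)
Step 2: in state B at pos -1, read 1 -> (B,1)->write 0,move L,goto C. Now: state=C, head=-2, tape[-3..3]=0000010 (head:  ^)
Step 3: in state C at pos -2, read 0 -> (C,0)->write 1,move R,goto C. Now: state=C, head=-1, tape[-3..3]=0100010 (head:   ^)
Step 4: in state C at pos -1, read 0 -> (C,0)->write 1,move R,goto C. Now: state=C, head=0, tape[-3..3]=0110010 (head:    ^)
Step 5: in state C at pos 0, read 0 -> (C,0)->write 1,move R,goto C. Now: state=C, head=1, tape[-3..3]=0111010 (head:     ^)
Step 6: in state C at pos 1, read 0 -> (C,0)->write 1,move R,goto C. Now: state=C, head=2, tape[-3..3]=0111110 (head:      ^)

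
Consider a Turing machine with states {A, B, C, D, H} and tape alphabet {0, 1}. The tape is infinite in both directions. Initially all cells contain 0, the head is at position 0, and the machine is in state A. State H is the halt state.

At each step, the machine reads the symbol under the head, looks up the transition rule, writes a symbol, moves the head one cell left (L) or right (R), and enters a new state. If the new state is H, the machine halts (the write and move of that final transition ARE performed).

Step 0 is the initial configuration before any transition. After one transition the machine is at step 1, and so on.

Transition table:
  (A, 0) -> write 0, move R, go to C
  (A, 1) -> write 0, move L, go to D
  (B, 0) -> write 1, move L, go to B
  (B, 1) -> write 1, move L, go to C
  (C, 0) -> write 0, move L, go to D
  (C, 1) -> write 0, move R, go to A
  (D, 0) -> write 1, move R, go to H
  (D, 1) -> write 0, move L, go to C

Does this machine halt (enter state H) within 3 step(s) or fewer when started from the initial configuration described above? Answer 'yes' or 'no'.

Answer: yes

Derivation:
Step 1: in state A at pos 0, read 0 -> (A,0)->write 0,move R,goto C. Now: state=C, head=1, tape[-1..2]=0000 (head:   ^)
Step 2: in state C at pos 1, read 0 -> (C,0)->write 0,move L,goto D. Now: state=D, head=0, tape[-1..2]=0000 (head:  ^)
Step 3: in state D at pos 0, read 0 -> (D,0)->write 1,move R,goto H. Now: state=H, head=1, tape[-1..2]=0100 (head:   ^)
State H reached at step 3; 3 <= 3 -> yes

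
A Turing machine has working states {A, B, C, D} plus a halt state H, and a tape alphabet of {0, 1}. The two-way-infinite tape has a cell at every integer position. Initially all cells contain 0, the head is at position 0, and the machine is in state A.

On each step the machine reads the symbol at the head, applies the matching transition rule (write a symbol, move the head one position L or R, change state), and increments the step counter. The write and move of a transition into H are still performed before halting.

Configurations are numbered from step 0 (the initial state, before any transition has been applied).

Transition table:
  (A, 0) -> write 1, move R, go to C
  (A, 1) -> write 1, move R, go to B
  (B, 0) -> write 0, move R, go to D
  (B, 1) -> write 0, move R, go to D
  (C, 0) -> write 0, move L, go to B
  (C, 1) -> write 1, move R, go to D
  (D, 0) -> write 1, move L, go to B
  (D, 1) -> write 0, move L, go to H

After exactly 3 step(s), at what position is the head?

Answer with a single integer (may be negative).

Step 1: in state A at pos 0, read 0 -> (A,0)->write 1,move R,goto C. Now: state=C, head=1, tape[-1..2]=0100 (head:   ^)
Step 2: in state C at pos 1, read 0 -> (C,0)->write 0,move L,goto B. Now: state=B, head=0, tape[-1..2]=0100 (head:  ^)
Step 3: in state B at pos 0, read 1 -> (B,1)->write 0,move R,goto D. Now: state=D, head=1, tape[-1..2]=0000 (head:   ^)

Answer: 1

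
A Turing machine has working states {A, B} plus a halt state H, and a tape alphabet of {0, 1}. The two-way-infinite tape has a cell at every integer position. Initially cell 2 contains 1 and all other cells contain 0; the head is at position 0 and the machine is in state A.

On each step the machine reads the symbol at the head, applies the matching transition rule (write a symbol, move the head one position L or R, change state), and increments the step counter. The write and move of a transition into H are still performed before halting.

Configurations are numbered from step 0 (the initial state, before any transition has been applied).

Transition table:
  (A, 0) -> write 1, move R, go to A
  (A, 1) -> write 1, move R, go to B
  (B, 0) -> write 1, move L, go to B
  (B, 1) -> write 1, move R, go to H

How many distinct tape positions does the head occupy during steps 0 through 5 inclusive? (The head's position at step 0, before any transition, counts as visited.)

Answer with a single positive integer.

Answer: 4

Derivation:
Step 1: in state A at pos 0, read 0 -> (A,0)->write 1,move R,goto A. Now: state=A, head=1, tape[-1..3]=01010 (head:   ^)
Step 2: in state A at pos 1, read 0 -> (A,0)->write 1,move R,goto A. Now: state=A, head=2, tape[-1..3]=01110 (head:    ^)
Step 3: in state A at pos 2, read 1 -> (A,1)->write 1,move R,goto B. Now: state=B, head=3, tape[-1..4]=011100 (head:     ^)
Step 4: in state B at pos 3, read 0 -> (B,0)->write 1,move L,goto B. Now: state=B, head=2, tape[-1..4]=011110 (head:    ^)
Step 5: in state B at pos 2, read 1 -> (B,1)->write 1,move R,goto H. Now: state=H, head=3, tape[-1..4]=011110 (head:     ^)
Head positions at steps 0..5: starting at 0, distinct positions visited = {0, 1, 2, 3} -> 4 position(s)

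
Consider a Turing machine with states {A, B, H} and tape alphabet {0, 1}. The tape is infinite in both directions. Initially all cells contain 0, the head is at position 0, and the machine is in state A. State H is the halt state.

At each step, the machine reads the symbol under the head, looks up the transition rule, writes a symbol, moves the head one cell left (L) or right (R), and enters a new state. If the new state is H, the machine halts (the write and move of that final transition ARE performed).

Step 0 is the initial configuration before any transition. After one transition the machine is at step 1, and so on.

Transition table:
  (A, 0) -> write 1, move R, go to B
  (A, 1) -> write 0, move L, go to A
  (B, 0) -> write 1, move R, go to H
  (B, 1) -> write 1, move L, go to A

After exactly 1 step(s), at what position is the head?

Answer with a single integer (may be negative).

Answer: 1

Derivation:
Step 1: in state A at pos 0, read 0 -> (A,0)->write 1,move R,goto B. Now: state=B, head=1, tape[-1..2]=0100 (head:   ^)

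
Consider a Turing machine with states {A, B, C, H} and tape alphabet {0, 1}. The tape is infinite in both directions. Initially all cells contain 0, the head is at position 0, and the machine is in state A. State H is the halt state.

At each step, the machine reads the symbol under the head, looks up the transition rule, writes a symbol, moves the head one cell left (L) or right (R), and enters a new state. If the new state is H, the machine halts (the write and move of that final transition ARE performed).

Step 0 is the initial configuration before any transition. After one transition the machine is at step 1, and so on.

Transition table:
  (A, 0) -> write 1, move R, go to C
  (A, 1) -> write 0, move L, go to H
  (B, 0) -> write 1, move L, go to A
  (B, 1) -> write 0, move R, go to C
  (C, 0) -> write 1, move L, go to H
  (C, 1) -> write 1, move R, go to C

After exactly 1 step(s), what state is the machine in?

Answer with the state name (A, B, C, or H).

Step 1: in state A at pos 0, read 0 -> (A,0)->write 1,move R,goto C. Now: state=C, head=1, tape[-1..2]=0100 (head:   ^)

Answer: C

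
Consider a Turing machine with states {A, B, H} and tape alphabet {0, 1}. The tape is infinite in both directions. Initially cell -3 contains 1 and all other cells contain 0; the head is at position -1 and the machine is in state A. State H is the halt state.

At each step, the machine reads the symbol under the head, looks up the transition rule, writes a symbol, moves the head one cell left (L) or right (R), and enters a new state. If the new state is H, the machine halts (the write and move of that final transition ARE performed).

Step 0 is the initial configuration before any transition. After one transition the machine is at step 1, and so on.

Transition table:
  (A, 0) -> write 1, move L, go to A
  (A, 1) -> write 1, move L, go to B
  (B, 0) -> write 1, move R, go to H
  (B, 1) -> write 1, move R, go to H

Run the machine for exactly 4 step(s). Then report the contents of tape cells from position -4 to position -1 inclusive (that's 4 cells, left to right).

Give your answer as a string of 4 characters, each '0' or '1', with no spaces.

Step 1: in state A at pos -1, read 0 -> (A,0)->write 1,move L,goto A. Now: state=A, head=-2, tape[-4..0]=01010 (head:   ^)
Step 2: in state A at pos -2, read 0 -> (A,0)->write 1,move L,goto A. Now: state=A, head=-3, tape[-4..0]=01110 (head:  ^)
Step 3: in state A at pos -3, read 1 -> (A,1)->write 1,move L,goto B. Now: state=B, head=-4, tape[-5..0]=001110 (head:  ^)
Step 4: in state B at pos -4, read 0 -> (B,0)->write 1,move R,goto H. Now: state=H, head=-3, tape[-5..0]=011110 (head:   ^)

Answer: 1111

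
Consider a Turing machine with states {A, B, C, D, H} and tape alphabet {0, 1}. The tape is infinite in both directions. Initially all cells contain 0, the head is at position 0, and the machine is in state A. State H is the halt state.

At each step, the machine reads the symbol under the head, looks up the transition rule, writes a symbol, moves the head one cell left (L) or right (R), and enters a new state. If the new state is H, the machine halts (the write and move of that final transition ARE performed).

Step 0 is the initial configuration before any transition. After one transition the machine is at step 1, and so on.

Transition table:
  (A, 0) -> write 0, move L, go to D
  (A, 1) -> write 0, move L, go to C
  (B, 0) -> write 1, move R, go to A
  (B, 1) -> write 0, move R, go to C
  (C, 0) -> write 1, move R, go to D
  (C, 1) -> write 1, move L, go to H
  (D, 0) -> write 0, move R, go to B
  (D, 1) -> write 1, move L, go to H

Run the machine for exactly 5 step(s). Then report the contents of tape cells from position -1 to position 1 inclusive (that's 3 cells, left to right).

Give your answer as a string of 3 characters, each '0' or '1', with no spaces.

Answer: 010

Derivation:
Step 1: in state A at pos 0, read 0 -> (A,0)->write 0,move L,goto D. Now: state=D, head=-1, tape[-2..1]=0000 (head:  ^)
Step 2: in state D at pos -1, read 0 -> (D,0)->write 0,move R,goto B. Now: state=B, head=0, tape[-2..1]=0000 (head:   ^)
Step 3: in state B at pos 0, read 0 -> (B,0)->write 1,move R,goto A. Now: state=A, head=1, tape[-2..2]=00100 (head:    ^)
Step 4: in state A at pos 1, read 0 -> (A,0)->write 0,move L,goto D. Now: state=D, head=0, tape[-2..2]=00100 (head:   ^)
Step 5: in state D at pos 0, read 1 -> (D,1)->write 1,move L,goto H. Now: state=H, head=-1, tape[-2..2]=00100 (head:  ^)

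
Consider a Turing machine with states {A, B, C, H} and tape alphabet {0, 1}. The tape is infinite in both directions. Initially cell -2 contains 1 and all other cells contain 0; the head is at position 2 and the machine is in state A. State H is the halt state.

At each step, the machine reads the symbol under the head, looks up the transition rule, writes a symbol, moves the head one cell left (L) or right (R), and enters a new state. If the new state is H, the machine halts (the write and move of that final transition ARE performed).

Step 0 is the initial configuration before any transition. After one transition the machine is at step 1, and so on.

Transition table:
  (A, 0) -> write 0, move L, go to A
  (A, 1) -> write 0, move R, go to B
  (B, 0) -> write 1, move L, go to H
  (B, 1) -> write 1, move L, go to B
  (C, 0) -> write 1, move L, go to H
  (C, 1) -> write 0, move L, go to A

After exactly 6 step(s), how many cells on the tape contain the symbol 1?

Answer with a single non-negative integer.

Answer: 1

Derivation:
Step 1: in state A at pos 2, read 0 -> (A,0)->write 0,move L,goto A. Now: state=A, head=1, tape[-3..3]=0100000 (head:     ^)
Step 2: in state A at pos 1, read 0 -> (A,0)->write 0,move L,goto A. Now: state=A, head=0, tape[-3..3]=0100000 (head:    ^)
Step 3: in state A at pos 0, read 0 -> (A,0)->write 0,move L,goto A. Now: state=A, head=-1, tape[-3..3]=0100000 (head:   ^)
Step 4: in state A at pos -1, read 0 -> (A,0)->write 0,move L,goto A. Now: state=A, head=-2, tape[-3..3]=0100000 (head:  ^)
Step 5: in state A at pos -2, read 1 -> (A,1)->write 0,move R,goto B. Now: state=B, head=-1, tape[-3..3]=0000000 (head:   ^)
Step 6: in state B at pos -1, read 0 -> (B,0)->write 1,move L,goto H. Now: state=H, head=-2, tape[-3..3]=0010000 (head:  ^)
Cells containing 1 after step 6: {-1} -> 1 cell(s)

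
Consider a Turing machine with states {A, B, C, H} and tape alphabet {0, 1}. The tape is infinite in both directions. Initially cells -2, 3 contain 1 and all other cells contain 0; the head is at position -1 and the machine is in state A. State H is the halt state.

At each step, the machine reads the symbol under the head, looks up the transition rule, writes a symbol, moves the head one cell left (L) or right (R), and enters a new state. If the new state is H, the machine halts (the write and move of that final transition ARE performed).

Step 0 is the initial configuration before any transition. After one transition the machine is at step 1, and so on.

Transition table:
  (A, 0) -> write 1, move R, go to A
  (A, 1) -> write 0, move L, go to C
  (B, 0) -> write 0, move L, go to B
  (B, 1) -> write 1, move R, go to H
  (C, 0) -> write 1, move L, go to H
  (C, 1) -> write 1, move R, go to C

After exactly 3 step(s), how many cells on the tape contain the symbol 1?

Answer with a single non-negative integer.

Answer: 5

Derivation:
Step 1: in state A at pos -1, read 0 -> (A,0)->write 1,move R,goto A. Now: state=A, head=0, tape[-3..4]=01100010 (head:    ^)
Step 2: in state A at pos 0, read 0 -> (A,0)->write 1,move R,goto A. Now: state=A, head=1, tape[-3..4]=01110010 (head:     ^)
Step 3: in state A at pos 1, read 0 -> (A,0)->write 1,move R,goto A. Now: state=A, head=2, tape[-3..4]=01111010 (head:      ^)
Cells containing 1 after step 3: {-2, -1, 0, 1, 3} -> 5 cell(s)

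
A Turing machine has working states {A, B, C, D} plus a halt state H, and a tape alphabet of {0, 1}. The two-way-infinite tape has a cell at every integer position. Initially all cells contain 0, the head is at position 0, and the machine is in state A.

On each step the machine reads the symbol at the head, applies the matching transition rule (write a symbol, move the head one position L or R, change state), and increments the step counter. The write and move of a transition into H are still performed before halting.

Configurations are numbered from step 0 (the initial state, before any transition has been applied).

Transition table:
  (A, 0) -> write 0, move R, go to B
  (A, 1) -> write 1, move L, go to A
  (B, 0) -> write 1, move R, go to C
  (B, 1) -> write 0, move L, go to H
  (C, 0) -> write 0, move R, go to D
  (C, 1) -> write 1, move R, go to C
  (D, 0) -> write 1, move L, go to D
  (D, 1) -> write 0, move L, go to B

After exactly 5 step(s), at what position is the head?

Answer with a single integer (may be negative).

Answer: 1

Derivation:
Step 1: in state A at pos 0, read 0 -> (A,0)->write 0,move R,goto B. Now: state=B, head=1, tape[-1..2]=0000 (head:   ^)
Step 2: in state B at pos 1, read 0 -> (B,0)->write 1,move R,goto C. Now: state=C, head=2, tape[-1..3]=00100 (head:    ^)
Step 3: in state C at pos 2, read 0 -> (C,0)->write 0,move R,goto D. Now: state=D, head=3, tape[-1..4]=001000 (head:     ^)
Step 4: in state D at pos 3, read 0 -> (D,0)->write 1,move L,goto D. Now: state=D, head=2, tape[-1..4]=001010 (head:    ^)
Step 5: in state D at pos 2, read 0 -> (D,0)->write 1,move L,goto D. Now: state=D, head=1, tape[-1..4]=001110 (head:   ^)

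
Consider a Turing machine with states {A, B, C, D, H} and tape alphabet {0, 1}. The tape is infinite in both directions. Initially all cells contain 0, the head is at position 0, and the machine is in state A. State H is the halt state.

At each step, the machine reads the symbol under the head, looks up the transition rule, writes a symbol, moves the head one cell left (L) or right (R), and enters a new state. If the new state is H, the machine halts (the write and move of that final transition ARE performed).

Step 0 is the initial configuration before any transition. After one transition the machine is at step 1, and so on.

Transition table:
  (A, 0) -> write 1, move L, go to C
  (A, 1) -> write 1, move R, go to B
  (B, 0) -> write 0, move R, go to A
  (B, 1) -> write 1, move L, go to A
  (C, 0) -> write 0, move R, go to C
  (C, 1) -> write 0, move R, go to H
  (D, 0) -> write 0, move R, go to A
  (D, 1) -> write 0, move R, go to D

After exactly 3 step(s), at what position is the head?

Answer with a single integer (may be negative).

Step 1: in state A at pos 0, read 0 -> (A,0)->write 1,move L,goto C. Now: state=C, head=-1, tape[-2..1]=0010 (head:  ^)
Step 2: in state C at pos -1, read 0 -> (C,0)->write 0,move R,goto C. Now: state=C, head=0, tape[-2..1]=0010 (head:   ^)
Step 3: in state C at pos 0, read 1 -> (C,1)->write 0,move R,goto H. Now: state=H, head=1, tape[-2..2]=00000 (head:    ^)

Answer: 1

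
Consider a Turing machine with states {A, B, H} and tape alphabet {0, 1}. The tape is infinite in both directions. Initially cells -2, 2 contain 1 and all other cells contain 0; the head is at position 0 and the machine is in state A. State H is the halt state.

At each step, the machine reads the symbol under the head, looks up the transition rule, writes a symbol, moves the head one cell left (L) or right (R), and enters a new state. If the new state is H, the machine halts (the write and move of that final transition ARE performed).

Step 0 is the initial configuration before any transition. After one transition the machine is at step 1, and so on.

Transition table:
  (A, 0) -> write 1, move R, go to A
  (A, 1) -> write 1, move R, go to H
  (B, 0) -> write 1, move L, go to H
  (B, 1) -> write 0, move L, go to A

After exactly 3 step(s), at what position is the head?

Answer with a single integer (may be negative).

Step 1: in state A at pos 0, read 0 -> (A,0)->write 1,move R,goto A. Now: state=A, head=1, tape[-3..3]=0101010 (head:     ^)
Step 2: in state A at pos 1, read 0 -> (A,0)->write 1,move R,goto A. Now: state=A, head=2, tape[-3..3]=0101110 (head:      ^)
Step 3: in state A at pos 2, read 1 -> (A,1)->write 1,move R,goto H. Now: state=H, head=3, tape[-3..4]=01011100 (head:       ^)

Answer: 3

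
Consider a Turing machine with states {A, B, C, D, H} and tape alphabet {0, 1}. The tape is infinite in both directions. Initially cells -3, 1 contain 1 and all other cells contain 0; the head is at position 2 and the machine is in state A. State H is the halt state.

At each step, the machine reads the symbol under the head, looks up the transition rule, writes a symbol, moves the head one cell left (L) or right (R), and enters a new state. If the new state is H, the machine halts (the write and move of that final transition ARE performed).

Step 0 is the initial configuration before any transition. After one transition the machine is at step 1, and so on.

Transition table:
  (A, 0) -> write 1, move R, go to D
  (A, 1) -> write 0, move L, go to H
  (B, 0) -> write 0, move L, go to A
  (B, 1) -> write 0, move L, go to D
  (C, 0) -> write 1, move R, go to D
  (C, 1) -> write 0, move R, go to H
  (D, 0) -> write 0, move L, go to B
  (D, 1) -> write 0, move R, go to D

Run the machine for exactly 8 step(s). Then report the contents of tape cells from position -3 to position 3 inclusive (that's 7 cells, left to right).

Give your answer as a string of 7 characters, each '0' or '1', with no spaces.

Step 1: in state A at pos 2, read 0 -> (A,0)->write 1,move R,goto D. Now: state=D, head=3, tape[-4..4]=010001100 (head:        ^)
Step 2: in state D at pos 3, read 0 -> (D,0)->write 0,move L,goto B. Now: state=B, head=2, tape[-4..4]=010001100 (head:       ^)
Step 3: in state B at pos 2, read 1 -> (B,1)->write 0,move L,goto D. Now: state=D, head=1, tape[-4..4]=010001000 (head:      ^)
Step 4: in state D at pos 1, read 1 -> (D,1)->write 0,move R,goto D. Now: state=D, head=2, tape[-4..4]=010000000 (head:       ^)
Step 5: in state D at pos 2, read 0 -> (D,0)->write 0,move L,goto B. Now: state=B, head=1, tape[-4..4]=010000000 (head:      ^)
Step 6: in state B at pos 1, read 0 -> (B,0)->write 0,move L,goto A. Now: state=A, head=0, tape[-4..4]=010000000 (head:     ^)
Step 7: in state A at pos 0, read 0 -> (A,0)->write 1,move R,goto D. Now: state=D, head=1, tape[-4..4]=010010000 (head:      ^)
Step 8: in state D at pos 1, read 0 -> (D,0)->write 0,move L,goto B. Now: state=B, head=0, tape[-4..4]=010010000 (head:     ^)

Answer: 1001000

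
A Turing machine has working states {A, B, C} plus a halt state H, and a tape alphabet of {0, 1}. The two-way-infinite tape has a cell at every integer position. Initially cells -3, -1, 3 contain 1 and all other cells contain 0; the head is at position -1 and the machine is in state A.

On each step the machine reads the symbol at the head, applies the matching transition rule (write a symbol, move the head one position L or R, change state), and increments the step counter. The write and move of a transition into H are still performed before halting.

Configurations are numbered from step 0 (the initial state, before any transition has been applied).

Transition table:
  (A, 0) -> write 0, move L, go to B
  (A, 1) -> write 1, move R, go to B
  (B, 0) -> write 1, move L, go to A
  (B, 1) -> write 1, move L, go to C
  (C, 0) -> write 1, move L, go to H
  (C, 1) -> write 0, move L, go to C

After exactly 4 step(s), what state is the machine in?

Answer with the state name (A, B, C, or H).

Step 1: in state A at pos -1, read 1 -> (A,1)->write 1,move R,goto B. Now: state=B, head=0, tape[-4..4]=010100010 (head:     ^)
Step 2: in state B at pos 0, read 0 -> (B,0)->write 1,move L,goto A. Now: state=A, head=-1, tape[-4..4]=010110010 (head:    ^)
Step 3: in state A at pos -1, read 1 -> (A,1)->write 1,move R,goto B. Now: state=B, head=0, tape[-4..4]=010110010 (head:     ^)
Step 4: in state B at pos 0, read 1 -> (B,1)->write 1,move L,goto C. Now: state=C, head=-1, tape[-4..4]=010110010 (head:    ^)

Answer: C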